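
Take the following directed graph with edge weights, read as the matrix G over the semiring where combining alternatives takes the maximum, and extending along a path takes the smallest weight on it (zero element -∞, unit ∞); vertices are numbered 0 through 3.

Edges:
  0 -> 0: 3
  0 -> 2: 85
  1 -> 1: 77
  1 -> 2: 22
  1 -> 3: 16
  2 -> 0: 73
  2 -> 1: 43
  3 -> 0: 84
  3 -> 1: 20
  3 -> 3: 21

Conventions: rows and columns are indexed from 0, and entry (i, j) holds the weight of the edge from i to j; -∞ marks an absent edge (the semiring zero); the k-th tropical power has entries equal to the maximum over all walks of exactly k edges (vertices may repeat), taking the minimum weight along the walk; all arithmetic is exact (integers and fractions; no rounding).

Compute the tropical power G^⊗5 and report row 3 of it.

G^⊗2:
  [73, 43, 3, -∞]
  [22, 77, 22, 16]
  [3, 43, 73, 16]
  [21, 20, 84, 21]
G^⊗3:
  [3, 43, 73, 16]
  [22, 77, 22, 16]
  [73, 43, 22, 16]
  [73, 43, 21, 21]
G^⊗4:
  [73, 43, 22, 16]
  [22, 77, 22, 16]
  [22, 43, 73, 16]
  [21, 43, 73, 21]
G^⊗5:
  [22, 43, 73, 16]
  [22, 77, 22, 16]
  [73, 43, 22, 16]
  [73, 43, 22, 21]
Answer: row 3 of G^⊗5 = [73, 43, 22, 21]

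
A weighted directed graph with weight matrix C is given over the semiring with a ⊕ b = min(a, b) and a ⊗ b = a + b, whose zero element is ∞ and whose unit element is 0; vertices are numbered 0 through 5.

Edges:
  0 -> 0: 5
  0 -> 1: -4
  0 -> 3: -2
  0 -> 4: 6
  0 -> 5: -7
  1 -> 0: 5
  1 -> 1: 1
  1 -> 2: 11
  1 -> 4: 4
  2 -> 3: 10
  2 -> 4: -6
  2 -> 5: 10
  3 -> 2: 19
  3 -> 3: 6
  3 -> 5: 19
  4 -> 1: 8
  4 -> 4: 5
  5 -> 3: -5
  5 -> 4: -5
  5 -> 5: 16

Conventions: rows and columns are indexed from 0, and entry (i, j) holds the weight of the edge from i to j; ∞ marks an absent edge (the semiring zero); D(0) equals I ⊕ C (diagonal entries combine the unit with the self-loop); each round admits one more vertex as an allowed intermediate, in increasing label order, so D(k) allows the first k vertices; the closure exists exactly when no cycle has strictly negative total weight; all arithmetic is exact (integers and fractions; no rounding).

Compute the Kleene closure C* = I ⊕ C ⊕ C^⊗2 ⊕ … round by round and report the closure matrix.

D(0):
  [0, -4, ∞, -2, 6, -7]
  [5, 0, 11, ∞, 4, ∞]
  [∞, ∞, 0, 10, -6, 10]
  [∞, ∞, 19, 0, ∞, 19]
  [∞, 8, ∞, ∞, 0, ∞]
  [∞, ∞, ∞, -5, -5, 0]
D(1):
  [0, -4, ∞, -2, 6, -7]
  [5, 0, 11, 3, 4, -2]
  [∞, ∞, 0, 10, -6, 10]
  [∞, ∞, 19, 0, ∞, 19]
  [∞, 8, ∞, ∞, 0, ∞]
  [∞, ∞, ∞, -5, -5, 0]
D(2):
  [0, -4, 7, -2, 0, -7]
  [5, 0, 11, 3, 4, -2]
  [∞, ∞, 0, 10, -6, 10]
  [∞, ∞, 19, 0, ∞, 19]
  [13, 8, 19, 11, 0, 6]
  [∞, ∞, ∞, -5, -5, 0]
D(3):
  [0, -4, 7, -2, 0, -7]
  [5, 0, 11, 3, 4, -2]
  [∞, ∞, 0, 10, -6, 10]
  [∞, ∞, 19, 0, 13, 19]
  [13, 8, 19, 11, 0, 6]
  [∞, ∞, ∞, -5, -5, 0]
D(4):
  [0, -4, 7, -2, 0, -7]
  [5, 0, 11, 3, 4, -2]
  [∞, ∞, 0, 10, -6, 10]
  [∞, ∞, 19, 0, 13, 19]
  [13, 8, 19, 11, 0, 6]
  [∞, ∞, 14, -5, -5, 0]
D(5):
  [0, -4, 7, -2, 0, -7]
  [5, 0, 11, 3, 4, -2]
  [7, 2, 0, 5, -6, 0]
  [26, 21, 19, 0, 13, 19]
  [13, 8, 19, 11, 0, 6]
  [8, 3, 14, -5, -5, 0]
D(6):
  [0, -4, 7, -12, -12, -7]
  [5, 0, 11, -7, -7, -2]
  [7, 2, 0, -5, -6, 0]
  [26, 21, 19, 0, 13, 19]
  [13, 8, 19, 1, 0, 6]
  [8, 3, 14, -5, -5, 0]
Answer: C* = [[0, -4, 7, -12, -12, -7], [5, 0, 11, -7, -7, -2], [7, 2, 0, -5, -6, 0], [26, 21, 19, 0, 13, 19], [13, 8, 19, 1, 0, 6], [8, 3, 14, -5, -5, 0]]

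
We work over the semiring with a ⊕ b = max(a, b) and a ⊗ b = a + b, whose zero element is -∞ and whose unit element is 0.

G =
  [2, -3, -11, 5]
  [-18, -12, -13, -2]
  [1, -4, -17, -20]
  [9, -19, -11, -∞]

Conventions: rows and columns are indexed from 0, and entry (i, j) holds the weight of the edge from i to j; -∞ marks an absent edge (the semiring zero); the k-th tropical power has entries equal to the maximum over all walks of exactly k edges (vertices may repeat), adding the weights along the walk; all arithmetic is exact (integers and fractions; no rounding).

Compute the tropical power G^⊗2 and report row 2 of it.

G^⊗2:
  [14, -1, -6, 7]
  [7, -17, -13, -13]
  [3, -2, -10, 6]
  [11, 6, -2, 14]
Answer: row 2 of G^⊗2 = [3, -2, -10, 6]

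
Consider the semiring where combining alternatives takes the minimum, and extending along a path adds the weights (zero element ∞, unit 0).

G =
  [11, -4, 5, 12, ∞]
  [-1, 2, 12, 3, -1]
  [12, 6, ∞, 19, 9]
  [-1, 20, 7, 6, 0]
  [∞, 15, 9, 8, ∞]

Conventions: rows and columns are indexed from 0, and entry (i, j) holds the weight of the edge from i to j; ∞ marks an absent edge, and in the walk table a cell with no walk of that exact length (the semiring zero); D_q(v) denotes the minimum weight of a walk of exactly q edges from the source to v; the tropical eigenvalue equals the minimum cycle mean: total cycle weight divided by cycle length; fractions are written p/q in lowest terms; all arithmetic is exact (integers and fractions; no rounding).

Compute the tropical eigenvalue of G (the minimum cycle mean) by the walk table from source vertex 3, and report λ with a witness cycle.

q=0: [∞, ∞, ∞, 0, ∞]
q=1: [-1, 20, 7, 6, 0]
q=2: [5, -5, 4, 8, 6]
q=3: [-6, -3, 7, -2, -6]
q=4: [-4, -10, -1, 0, -4]
q=5: [-11, -8, 1, -7, -11]
Optimal cycle mean attained by: cycle 0->1->0, total (-4) + (-1), length 2.
Answer: λ = -5/2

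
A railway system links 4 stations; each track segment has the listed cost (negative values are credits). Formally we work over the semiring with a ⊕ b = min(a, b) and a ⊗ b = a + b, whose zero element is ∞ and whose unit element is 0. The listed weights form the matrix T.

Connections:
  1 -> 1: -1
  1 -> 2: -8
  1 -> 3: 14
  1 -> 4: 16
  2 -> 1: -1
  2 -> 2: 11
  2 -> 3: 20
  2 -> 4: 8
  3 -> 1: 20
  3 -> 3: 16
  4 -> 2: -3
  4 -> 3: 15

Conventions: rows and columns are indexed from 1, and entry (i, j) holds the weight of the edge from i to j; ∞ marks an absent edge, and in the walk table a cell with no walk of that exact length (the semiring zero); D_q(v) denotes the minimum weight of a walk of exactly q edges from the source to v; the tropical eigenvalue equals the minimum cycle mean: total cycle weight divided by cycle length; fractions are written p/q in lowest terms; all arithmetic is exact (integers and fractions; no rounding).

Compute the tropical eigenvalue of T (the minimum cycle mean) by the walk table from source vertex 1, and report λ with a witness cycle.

q=0: [0, ∞, ∞, ∞]
q=1: [-1, -8, 14, 16]
q=2: [-9, -9, 12, 0]
q=3: [-10, -17, 5, -1]
q=4: [-18, -18, 3, -9]
Optimal cycle mean attained by: cycle 1->2->1, total (-8) + (-1), length 2.
Answer: λ = -9/2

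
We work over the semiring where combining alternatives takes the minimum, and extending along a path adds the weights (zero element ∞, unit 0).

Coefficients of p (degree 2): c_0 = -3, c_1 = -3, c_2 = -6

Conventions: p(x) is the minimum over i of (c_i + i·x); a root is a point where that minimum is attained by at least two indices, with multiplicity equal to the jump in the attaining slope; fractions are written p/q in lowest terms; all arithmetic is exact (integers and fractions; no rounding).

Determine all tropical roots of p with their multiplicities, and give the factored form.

hull edge (i=0, c=-3) to (i=2, c=-6): slope -3/2, span 2
Factored form: p(x) = -6 ⊗ (x ⊕ 3/2) ⊗ (x ⊕ 3/2)
Answer: roots = 3/2 (mult 2)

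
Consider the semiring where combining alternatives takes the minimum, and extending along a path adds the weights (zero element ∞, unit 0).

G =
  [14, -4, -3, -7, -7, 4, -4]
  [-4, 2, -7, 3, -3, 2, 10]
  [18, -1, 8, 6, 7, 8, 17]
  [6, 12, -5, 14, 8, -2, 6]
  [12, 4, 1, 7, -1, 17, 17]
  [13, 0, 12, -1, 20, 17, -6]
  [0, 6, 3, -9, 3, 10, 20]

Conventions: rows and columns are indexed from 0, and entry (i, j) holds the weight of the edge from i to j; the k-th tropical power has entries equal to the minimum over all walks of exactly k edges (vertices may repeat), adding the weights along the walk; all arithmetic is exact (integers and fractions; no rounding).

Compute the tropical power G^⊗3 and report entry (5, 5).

G^⊗2:
  [-8, -4, -12, -13, -8, -9, -2]
  [-2, -8, -7, -11, -11, 0, -8]
  [-5, 1, -8, 2, -4, 1, 2]
  [6, -6, 3, -3, -1, 3, -8]
  [0, 0, -3, 5, -2, 5, 8]
  [-6, 0, -7, -15, -3, -3, 5]
  [-3, -4, -14, -7, -7, -11, -4]
G^⊗3:
  [-8, -13, -18, -15, -15, -15, -15]
  [-12, -8, -16, -17, -12, -13, -6]
  [-3, -9, -8, -12, -12, -1, -9]
  [-10, -4, -13, -17, -9, -5, -3]
  [-4, -4, -7, -7, -7, 2, -4]
  [-9, -10, -20, -13, -13, -17, -10]
  [-8, -15, -12, -13, -10, -9, -17]
Key observation: the optimum is the walk 5->6->3->5, with weight (-6) + (-9) + (-2) = -17.
Optimal value attained by: walk 5->6->3->5.
Answer: (G^⊗3)[5][5] = -17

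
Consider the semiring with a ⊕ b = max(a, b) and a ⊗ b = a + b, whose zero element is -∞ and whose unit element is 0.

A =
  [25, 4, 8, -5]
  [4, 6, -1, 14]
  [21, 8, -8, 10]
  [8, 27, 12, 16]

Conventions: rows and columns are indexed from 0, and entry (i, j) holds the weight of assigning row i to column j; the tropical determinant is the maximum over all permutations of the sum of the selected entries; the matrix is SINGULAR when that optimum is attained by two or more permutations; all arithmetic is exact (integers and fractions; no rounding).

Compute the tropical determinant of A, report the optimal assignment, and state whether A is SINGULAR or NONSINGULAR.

σ = (0, 1, 2, 3): 25 + 6 + (-8) + 16 = 39
σ = (0, 1, 3, 2): 25 + 6 + 10 + 12 = 53
σ = (0, 2, 1, 3): 25 + (-1) + 8 + 16 = 48
σ = (0, 2, 3, 1): 25 + (-1) + 10 + 27 = 61
σ = (0, 3, 1, 2): 25 + 14 + 8 + 12 = 59
σ = (0, 3, 2, 1): 25 + 14 + (-8) + 27 = 58
σ = (1, 0, 2, 3): 4 + 4 + (-8) + 16 = 16
σ = (1, 0, 3, 2): 4 + 4 + 10 + 12 = 30
σ = (1, 2, 0, 3): 4 + (-1) + 21 + 16 = 40
σ = (1, 2, 3, 0): 4 + (-1) + 10 + 8 = 21
σ = (1, 3, 0, 2): 4 + 14 + 21 + 12 = 51
σ = (1, 3, 2, 0): 4 + 14 + (-8) + 8 = 18
σ = (2, 0, 1, 3): 8 + 4 + 8 + 16 = 36
σ = (2, 0, 3, 1): 8 + 4 + 10 + 27 = 49
σ = (2, 1, 0, 3): 8 + 6 + 21 + 16 = 51
σ = (2, 1, 3, 0): 8 + 6 + 10 + 8 = 32
σ = (2, 3, 0, 1): 8 + 14 + 21 + 27 = 70
σ = (2, 3, 1, 0): 8 + 14 + 8 + 8 = 38
σ = (3, 0, 1, 2): (-5) + 4 + 8 + 12 = 19
σ = (3, 0, 2, 1): (-5) + 4 + (-8) + 27 = 18
σ = (3, 1, 0, 2): (-5) + 6 + 21 + 12 = 34
σ = (3, 1, 2, 0): (-5) + 6 + (-8) + 8 = 1
σ = (3, 2, 0, 1): (-5) + (-1) + 21 + 27 = 42
σ = (3, 2, 1, 0): (-5) + (-1) + 8 + 8 = 10
Optimal value attained by: σ = (2, 3, 0, 1).
Answer: det⊕(A) = 70; verdict: NONSINGULAR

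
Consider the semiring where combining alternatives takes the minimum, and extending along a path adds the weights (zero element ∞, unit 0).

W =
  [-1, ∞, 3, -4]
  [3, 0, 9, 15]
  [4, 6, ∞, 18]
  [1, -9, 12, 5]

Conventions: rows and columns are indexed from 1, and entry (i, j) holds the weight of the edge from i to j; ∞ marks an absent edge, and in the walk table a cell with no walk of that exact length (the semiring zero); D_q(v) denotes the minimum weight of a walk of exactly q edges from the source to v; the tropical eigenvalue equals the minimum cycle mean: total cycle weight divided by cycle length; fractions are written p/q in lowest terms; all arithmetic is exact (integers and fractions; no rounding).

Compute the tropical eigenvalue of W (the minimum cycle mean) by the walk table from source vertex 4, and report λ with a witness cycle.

q=0: [∞, ∞, ∞, 0]
q=1: [1, -9, 12, 5]
q=2: [-6, -9, 0, -3]
q=3: [-7, -12, -3, -10]
q=4: [-9, -19, -4, -11]
Optimal cycle mean attained by: cycle 1->4->2->1, total (-4) + (-9) + 3, length 3.
Answer: λ = -10/3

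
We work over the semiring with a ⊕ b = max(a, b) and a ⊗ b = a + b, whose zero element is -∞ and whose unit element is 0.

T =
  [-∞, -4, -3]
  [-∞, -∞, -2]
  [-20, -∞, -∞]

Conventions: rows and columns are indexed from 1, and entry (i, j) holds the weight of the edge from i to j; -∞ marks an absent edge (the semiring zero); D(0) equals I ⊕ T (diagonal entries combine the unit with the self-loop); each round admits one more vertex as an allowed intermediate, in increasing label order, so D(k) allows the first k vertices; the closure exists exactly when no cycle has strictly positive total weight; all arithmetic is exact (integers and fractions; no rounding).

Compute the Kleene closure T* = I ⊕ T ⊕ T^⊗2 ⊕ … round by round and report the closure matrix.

D(0):
  [0, -4, -3]
  [-∞, 0, -2]
  [-20, -∞, 0]
D(1):
  [0, -4, -3]
  [-∞, 0, -2]
  [-20, -24, 0]
D(2):
  [0, -4, -3]
  [-∞, 0, -2]
  [-20, -24, 0]
D(3):
  [0, -4, -3]
  [-22, 0, -2]
  [-20, -24, 0]
Answer: T* = [[0, -4, -3], [-22, 0, -2], [-20, -24, 0]]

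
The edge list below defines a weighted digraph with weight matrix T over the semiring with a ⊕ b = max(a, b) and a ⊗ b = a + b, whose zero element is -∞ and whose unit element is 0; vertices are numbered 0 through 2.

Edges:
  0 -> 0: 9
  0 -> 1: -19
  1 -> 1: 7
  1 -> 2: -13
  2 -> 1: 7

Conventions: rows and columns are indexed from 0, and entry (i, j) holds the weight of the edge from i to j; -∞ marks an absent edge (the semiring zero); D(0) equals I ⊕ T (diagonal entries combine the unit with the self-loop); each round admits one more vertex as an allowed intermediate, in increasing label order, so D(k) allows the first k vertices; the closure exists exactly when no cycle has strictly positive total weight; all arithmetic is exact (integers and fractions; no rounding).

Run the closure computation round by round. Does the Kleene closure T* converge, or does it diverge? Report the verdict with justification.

Detection: at round 0, diagonal entry (0, 0) turns strictly positive.
Key observation: the cycle 0->0 has total weight 9, which is strictly positive.
Answer: DIVERGES — positive cycle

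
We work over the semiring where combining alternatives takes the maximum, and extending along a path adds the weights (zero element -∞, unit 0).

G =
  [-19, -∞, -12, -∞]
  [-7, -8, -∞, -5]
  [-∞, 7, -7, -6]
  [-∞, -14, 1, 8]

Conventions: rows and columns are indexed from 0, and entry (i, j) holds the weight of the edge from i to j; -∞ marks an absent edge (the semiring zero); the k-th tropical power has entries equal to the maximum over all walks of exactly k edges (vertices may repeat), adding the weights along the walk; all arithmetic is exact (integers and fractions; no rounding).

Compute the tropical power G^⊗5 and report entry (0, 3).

G^⊗2:
  [-38, -5, -19, -18]
  [-15, -16, -4, 3]
  [0, 0, -5, 2]
  [-21, 8, 9, 16]
G^⊗3:
  [-12, -12, -17, -10]
  [-23, 3, 4, 11]
  [-7, 2, 3, 10]
  [1, 16, 17, 24]
G^⊗4:
  [-19, -10, -9, -2]
  [-4, 11, 12, 19]
  [-5, 10, 11, 18]
  [9, 24, 25, 32]
G^⊗5:
  [-17, -2, -1, 6]
  [4, 19, 20, 27]
  [3, 18, 19, 26]
  [17, 32, 33, 40]
Key observation: the optimum is the walk 0->2->1->3->3->3, with weight (-12) + 7 + (-5) + 8 + 8 = 6.
Optimal value attained by: walk 0->2->1->3->3->3.
Answer: (G^⊗5)[0][3] = 6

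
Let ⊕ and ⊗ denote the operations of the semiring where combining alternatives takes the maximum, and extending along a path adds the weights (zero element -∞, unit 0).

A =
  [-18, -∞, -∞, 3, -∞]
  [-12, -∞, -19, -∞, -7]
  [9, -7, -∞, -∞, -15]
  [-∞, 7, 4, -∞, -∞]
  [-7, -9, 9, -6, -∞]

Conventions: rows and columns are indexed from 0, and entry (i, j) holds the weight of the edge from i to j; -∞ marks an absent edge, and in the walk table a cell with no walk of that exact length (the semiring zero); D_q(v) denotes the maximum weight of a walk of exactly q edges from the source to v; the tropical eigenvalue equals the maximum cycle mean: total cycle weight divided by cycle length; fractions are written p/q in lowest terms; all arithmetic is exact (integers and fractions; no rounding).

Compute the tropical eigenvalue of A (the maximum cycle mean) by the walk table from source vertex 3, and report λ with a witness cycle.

q=0: [-∞, -∞, -∞, 0, -∞]
q=1: [-∞, 7, 4, -∞, -∞]
q=2: [13, -3, -12, -∞, 0]
q=3: [-3, -9, 9, 16, -10]
q=4: [18, 23, 20, 0, -6]
q=5: [29, 13, 4, 21, 16]
Optimal cycle mean attained by: cycle 0->3->2->0, total 3 + 4 + 9, length 3.
Answer: λ = 16/3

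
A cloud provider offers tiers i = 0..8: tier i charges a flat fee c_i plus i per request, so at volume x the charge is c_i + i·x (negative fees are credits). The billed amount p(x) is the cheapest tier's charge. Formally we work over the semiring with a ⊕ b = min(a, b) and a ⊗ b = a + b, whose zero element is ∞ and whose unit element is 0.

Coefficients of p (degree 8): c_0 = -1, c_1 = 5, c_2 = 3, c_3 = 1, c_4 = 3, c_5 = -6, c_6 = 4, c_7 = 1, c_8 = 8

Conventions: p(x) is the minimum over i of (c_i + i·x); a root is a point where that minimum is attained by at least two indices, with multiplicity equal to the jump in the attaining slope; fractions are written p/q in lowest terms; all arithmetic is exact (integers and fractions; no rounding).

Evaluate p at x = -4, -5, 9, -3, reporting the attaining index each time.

p(-4) = min(-1+0·(-4)=-1, 5+1·(-4)=1, 3+2·(-4)=-5, 1+3·(-4)=-11, 3+4·(-4)=-13, -6+5·(-4)=-26, 4+6·(-4)=-20, 1+7·(-4)=-27, 8+8·(-4)=-24) = -27 (attained by i=7)
p(-5) = min(-1+0·(-5)=-1, 5+1·(-5)=0, 3+2·(-5)=-7, 1+3·(-5)=-14, 3+4·(-5)=-17, -6+5·(-5)=-31, 4+6·(-5)=-26, 1+7·(-5)=-34, 8+8·(-5)=-32) = -34 (attained by i=7)
p(9) = min(-1+0·9=-1, 5+1·9=14, 3+2·9=21, 1+3·9=28, 3+4·9=39, -6+5·9=39, 4+6·9=58, 1+7·9=64, 8+8·9=80) = -1 (attained by i=0)
p(-3) = min(-1+0·(-3)=-1, 5+1·(-3)=2, 3+2·(-3)=-3, 1+3·(-3)=-8, 3+4·(-3)=-9, -6+5·(-3)=-21, 4+6·(-3)=-14, 1+7·(-3)=-20, 8+8·(-3)=-16) = -21 (attained by i=5)
Answer: p(-4) = -27; p(-5) = -34; p(9) = -1; p(-3) = -21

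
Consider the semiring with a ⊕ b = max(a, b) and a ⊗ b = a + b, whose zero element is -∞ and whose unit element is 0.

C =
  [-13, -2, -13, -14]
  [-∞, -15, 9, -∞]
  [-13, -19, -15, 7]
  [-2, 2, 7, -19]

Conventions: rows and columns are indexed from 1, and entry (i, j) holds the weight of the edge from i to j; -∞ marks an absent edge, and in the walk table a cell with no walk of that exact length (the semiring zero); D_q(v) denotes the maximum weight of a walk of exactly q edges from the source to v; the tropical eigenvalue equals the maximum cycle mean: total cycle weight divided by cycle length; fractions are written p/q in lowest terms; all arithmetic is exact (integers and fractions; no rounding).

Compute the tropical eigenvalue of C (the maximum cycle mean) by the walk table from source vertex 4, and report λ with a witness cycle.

q=0: [-∞, -∞, -∞, 0]
q=1: [-2, 2, 7, -19]
q=2: [-6, -4, 11, 14]
q=3: [12, 16, 21, 18]
q=4: [16, 20, 25, 28]
Optimal cycle mean attained by: cycle 3->4->3, total 7 + 7, length 2.
Answer: λ = 7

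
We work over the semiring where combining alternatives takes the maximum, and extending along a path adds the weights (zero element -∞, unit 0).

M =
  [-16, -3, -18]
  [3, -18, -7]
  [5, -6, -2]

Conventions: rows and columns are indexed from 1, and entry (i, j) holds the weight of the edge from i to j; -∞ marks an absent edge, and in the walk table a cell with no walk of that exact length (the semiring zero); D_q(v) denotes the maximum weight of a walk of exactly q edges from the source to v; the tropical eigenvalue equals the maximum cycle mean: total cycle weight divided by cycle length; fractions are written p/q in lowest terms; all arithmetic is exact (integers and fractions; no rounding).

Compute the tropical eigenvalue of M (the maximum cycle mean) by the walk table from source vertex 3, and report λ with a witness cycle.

q=0: [-∞, -∞, 0]
q=1: [5, -6, -2]
q=2: [3, 2, -4]
q=3: [5, 0, -5]
Optimal cycle mean attained by: cycle 1->2->1, total (-3) + 3, length 2.
Answer: λ = 0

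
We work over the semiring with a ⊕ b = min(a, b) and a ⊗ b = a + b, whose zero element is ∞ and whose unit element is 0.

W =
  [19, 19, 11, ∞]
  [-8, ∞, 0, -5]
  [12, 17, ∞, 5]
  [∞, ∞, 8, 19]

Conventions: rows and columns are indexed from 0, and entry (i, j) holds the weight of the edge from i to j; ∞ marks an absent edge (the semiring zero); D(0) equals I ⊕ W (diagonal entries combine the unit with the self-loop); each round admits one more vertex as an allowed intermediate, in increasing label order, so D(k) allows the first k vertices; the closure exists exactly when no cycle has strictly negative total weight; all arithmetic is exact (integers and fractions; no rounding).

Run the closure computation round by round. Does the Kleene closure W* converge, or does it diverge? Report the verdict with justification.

D(0):
  [0, 19, 11, ∞]
  [-8, 0, 0, -5]
  [12, 17, 0, 5]
  [∞, ∞, 8, 0]
D(1):
  [0, 19, 11, ∞]
  [-8, 0, 0, -5]
  [12, 17, 0, 5]
  [∞, ∞, 8, 0]
D(2):
  [0, 19, 11, 14]
  [-8, 0, 0, -5]
  [9, 17, 0, 5]
  [∞, ∞, 8, 0]
D(3):
  [0, 19, 11, 14]
  [-8, 0, 0, -5]
  [9, 17, 0, 5]
  [17, 25, 8, 0]
D(4):
  [0, 19, 11, 14]
  [-8, 0, 0, -5]
  [9, 17, 0, 5]
  [17, 25, 8, 0]
Key observation: every diagonal entry stays at the unit through all rounds, so no improving cycle exists.
Answer: CONVERGES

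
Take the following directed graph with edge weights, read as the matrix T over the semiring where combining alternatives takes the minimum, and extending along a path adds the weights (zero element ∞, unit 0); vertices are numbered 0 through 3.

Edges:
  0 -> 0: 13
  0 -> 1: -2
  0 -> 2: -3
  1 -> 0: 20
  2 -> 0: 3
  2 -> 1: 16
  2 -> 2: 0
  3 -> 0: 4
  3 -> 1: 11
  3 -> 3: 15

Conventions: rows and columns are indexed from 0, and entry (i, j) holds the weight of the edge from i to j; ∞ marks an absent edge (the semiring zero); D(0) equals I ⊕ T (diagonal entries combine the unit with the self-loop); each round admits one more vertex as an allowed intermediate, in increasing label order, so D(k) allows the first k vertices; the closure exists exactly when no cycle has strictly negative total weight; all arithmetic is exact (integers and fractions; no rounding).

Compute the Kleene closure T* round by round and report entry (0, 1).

D(0):
  [0, -2, -3, ∞]
  [20, 0, ∞, ∞]
  [3, 16, 0, ∞]
  [4, 11, ∞, 0]
D(1):
  [0, -2, -3, ∞]
  [20, 0, 17, ∞]
  [3, 1, 0, ∞]
  [4, 2, 1, 0]
D(2):
  [0, -2, -3, ∞]
  [20, 0, 17, ∞]
  [3, 1, 0, ∞]
  [4, 2, 1, 0]
D(3):
  [0, -2, -3, ∞]
  [20, 0, 17, ∞]
  [3, 1, 0, ∞]
  [4, 2, 1, 0]
D(4):
  [0, -2, -3, ∞]
  [20, 0, 17, ∞]
  [3, 1, 0, ∞]
  [4, 2, 1, 0]
Answer: T*[0][1] = -2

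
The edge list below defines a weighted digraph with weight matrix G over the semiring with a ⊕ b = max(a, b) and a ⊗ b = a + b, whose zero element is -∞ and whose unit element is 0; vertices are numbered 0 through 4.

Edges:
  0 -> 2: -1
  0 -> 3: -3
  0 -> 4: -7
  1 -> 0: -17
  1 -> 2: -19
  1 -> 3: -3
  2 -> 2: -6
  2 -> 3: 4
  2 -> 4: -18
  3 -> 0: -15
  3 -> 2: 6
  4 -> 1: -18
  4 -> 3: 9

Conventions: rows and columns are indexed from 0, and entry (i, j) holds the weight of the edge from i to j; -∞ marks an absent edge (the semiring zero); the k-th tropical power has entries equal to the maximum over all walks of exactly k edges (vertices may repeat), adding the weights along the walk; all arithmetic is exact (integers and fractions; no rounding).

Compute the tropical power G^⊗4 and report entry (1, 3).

G^⊗2:
  [-18, -25, 3, 3, -19]
  [-18, -∞, 3, -15, -24]
  [-11, -36, 10, -2, -24]
  [-∞, -∞, 0, 10, -12]
  [-6, -∞, 15, -21, -∞]
G^⊗3:
  [-12, -37, 9, 7, -15]
  [-30, -42, -3, 7, -15]
  [-17, -42, 4, 14, -8]
  [-5, -30, 16, 4, -18]
  [-36, -∞, 9, 19, -3]
G^⊗4:
  [-8, -33, 13, 13, -9]
  [-8, -33, 13, 1, -21]
  [-1, -26, 20, 8, -14]
  [-11, -36, 10, 20, -2]
  [4, -21, 25, 13, -9]
Key observation: the optimum is the walk 1->3->2->2->3, with weight (-3) + 6 + (-6) + 4 = 1.
Optimal value attained by: walk 1->3->2->2->3.
Answer: (G^⊗4)[1][3] = 1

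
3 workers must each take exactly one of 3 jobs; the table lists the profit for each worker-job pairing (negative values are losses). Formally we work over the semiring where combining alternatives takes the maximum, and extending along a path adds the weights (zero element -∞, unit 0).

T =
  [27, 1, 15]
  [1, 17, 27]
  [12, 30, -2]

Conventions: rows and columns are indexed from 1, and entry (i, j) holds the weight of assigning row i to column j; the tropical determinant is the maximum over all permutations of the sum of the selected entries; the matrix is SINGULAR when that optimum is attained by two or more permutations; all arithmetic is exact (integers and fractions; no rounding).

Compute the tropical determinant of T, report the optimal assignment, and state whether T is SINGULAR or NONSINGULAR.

σ = (1, 2, 3): 27 + 17 + (-2) = 42
σ = (1, 3, 2): 27 + 27 + 30 = 84
σ = (2, 1, 3): 1 + 1 + (-2) = 0
σ = (2, 3, 1): 1 + 27 + 12 = 40
σ = (3, 1, 2): 15 + 1 + 30 = 46
σ = (3, 2, 1): 15 + 17 + 12 = 44
Optimal value attained by: σ = (1, 3, 2).
Answer: det⊕(T) = 84; verdict: NONSINGULAR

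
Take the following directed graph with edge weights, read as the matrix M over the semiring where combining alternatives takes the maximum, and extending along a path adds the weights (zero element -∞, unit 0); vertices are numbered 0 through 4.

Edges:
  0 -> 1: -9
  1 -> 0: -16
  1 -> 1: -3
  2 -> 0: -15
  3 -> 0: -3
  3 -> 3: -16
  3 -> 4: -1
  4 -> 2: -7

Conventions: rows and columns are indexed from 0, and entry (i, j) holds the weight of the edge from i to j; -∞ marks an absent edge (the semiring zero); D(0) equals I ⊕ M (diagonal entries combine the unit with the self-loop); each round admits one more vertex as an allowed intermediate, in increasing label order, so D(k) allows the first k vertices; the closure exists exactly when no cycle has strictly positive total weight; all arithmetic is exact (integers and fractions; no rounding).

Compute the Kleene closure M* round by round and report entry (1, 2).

D(0):
  [0, -9, -∞, -∞, -∞]
  [-16, 0, -∞, -∞, -∞]
  [-15, -∞, 0, -∞, -∞]
  [-3, -∞, -∞, 0, -1]
  [-∞, -∞, -7, -∞, 0]
D(1):
  [0, -9, -∞, -∞, -∞]
  [-16, 0, -∞, -∞, -∞]
  [-15, -24, 0, -∞, -∞]
  [-3, -12, -∞, 0, -1]
  [-∞, -∞, -7, -∞, 0]
D(2):
  [0, -9, -∞, -∞, -∞]
  [-16, 0, -∞, -∞, -∞]
  [-15, -24, 0, -∞, -∞]
  [-3, -12, -∞, 0, -1]
  [-∞, -∞, -7, -∞, 0]
D(3):
  [0, -9, -∞, -∞, -∞]
  [-16, 0, -∞, -∞, -∞]
  [-15, -24, 0, -∞, -∞]
  [-3, -12, -∞, 0, -1]
  [-22, -31, -7, -∞, 0]
D(4):
  [0, -9, -∞, -∞, -∞]
  [-16, 0, -∞, -∞, -∞]
  [-15, -24, 0, -∞, -∞]
  [-3, -12, -∞, 0, -1]
  [-22, -31, -7, -∞, 0]
D(5):
  [0, -9, -∞, -∞, -∞]
  [-16, 0, -∞, -∞, -∞]
  [-15, -24, 0, -∞, -∞]
  [-3, -12, -8, 0, -1]
  [-22, -31, -7, -∞, 0]
Answer: M*[1][2] = -∞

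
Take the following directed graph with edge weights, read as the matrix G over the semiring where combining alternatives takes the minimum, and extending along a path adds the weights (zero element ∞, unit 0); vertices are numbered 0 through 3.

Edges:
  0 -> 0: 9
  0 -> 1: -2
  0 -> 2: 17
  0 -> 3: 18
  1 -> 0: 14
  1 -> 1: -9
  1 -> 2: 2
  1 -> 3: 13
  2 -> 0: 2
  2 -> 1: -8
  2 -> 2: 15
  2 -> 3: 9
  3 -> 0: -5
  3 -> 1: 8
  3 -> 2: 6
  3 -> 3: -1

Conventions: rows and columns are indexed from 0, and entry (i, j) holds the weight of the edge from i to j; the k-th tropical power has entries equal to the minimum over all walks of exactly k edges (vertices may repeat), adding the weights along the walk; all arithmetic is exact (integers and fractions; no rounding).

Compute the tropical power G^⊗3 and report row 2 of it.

G^⊗2:
  [12, -11, 0, 11]
  [4, -18, -7, 4]
  [4, -17, -6, 5]
  [-6, -7, 5, -2]
G^⊗3:
  [2, -20, -9, 2]
  [-5, -27, -16, -5]
  [-4, -26, -15, -4]
  [-7, -16, -5, -3]
Answer: row 2 of G^⊗3 = [-4, -26, -15, -4]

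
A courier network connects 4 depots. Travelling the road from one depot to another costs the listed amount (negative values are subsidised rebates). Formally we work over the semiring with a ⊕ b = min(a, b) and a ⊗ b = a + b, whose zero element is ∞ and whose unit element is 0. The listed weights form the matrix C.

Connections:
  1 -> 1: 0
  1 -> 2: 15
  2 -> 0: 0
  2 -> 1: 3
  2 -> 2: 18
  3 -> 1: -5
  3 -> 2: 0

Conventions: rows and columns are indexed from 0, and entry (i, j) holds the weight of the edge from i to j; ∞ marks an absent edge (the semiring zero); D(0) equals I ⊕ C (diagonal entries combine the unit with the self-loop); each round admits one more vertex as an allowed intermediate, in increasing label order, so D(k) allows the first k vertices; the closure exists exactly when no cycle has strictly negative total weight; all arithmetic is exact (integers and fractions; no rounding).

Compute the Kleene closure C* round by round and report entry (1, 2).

D(0):
  [0, ∞, ∞, ∞]
  [∞, 0, 15, ∞]
  [0, 3, 0, ∞]
  [∞, -5, 0, 0]
D(1):
  [0, ∞, ∞, ∞]
  [∞, 0, 15, ∞]
  [0, 3, 0, ∞]
  [∞, -5, 0, 0]
D(2):
  [0, ∞, ∞, ∞]
  [∞, 0, 15, ∞]
  [0, 3, 0, ∞]
  [∞, -5, 0, 0]
D(3):
  [0, ∞, ∞, ∞]
  [15, 0, 15, ∞]
  [0, 3, 0, ∞]
  [0, -5, 0, 0]
D(4):
  [0, ∞, ∞, ∞]
  [15, 0, 15, ∞]
  [0, 3, 0, ∞]
  [0, -5, 0, 0]
Answer: C*[1][2] = 15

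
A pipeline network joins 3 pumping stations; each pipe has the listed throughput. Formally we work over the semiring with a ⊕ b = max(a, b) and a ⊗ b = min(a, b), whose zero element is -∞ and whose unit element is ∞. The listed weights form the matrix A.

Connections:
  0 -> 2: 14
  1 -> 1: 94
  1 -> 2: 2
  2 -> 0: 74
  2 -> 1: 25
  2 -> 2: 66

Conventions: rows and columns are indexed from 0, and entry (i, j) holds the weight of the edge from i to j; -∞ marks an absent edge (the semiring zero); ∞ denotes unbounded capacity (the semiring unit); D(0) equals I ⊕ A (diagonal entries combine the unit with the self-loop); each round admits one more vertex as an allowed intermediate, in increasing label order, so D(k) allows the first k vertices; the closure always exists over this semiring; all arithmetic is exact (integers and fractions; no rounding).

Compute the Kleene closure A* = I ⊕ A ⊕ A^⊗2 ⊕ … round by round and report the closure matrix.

D(0):
  [∞, -∞, 14]
  [-∞, ∞, 2]
  [74, 25, ∞]
D(1):
  [∞, -∞, 14]
  [-∞, ∞, 2]
  [74, 25, ∞]
D(2):
  [∞, -∞, 14]
  [-∞, ∞, 2]
  [74, 25, ∞]
D(3):
  [∞, 14, 14]
  [2, ∞, 2]
  [74, 25, ∞]
Answer: A* = [[∞, 14, 14], [2, ∞, 2], [74, 25, ∞]]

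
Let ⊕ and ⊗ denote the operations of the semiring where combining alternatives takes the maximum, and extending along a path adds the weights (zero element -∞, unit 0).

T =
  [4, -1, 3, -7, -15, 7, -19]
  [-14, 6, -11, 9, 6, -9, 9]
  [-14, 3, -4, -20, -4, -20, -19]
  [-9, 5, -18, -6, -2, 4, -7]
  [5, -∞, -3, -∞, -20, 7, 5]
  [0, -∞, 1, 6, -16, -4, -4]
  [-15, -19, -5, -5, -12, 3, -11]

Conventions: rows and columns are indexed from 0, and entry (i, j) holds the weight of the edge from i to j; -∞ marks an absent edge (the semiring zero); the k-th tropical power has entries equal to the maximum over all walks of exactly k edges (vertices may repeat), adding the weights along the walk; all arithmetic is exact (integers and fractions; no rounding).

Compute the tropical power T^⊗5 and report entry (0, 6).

T^⊗2:
  [8, 6, 8, 13, 5, 11, 8]
  [11, 14, 4, 15, 12, 13, 15]
  [1, 9, -7, 12, 9, 3, 12]
  [4, 11, 5, 14, 11, 5, 14]
  [9, 4, 8, 13, -7, 12, 3]
  [4, 11, 3, 2, 4, 10, -1]
  [3, 0, 4, 9, -7, -1, -1]
T^⊗3:
  [12, 18, 12, 17, 12, 17, 15]
  [17, 20, 14, 23, 20, 19, 23]
  [14, 17, 7, 18, 15, 16, 18]
  [16, 19, 9, 20, 17, 18, 20]
  [13, 18, 13, 18, 11, 17, 13]
  [10, 17, 11, 20, 17, 11, 20]
  [7, 14, 6, 9, 7, 13, 9]
T^⊗4:
  [17, 24, 18, 27, 24, 21, 27]
  [25, 28, 20, 29, 26, 27, 29]
  [20, 23, 17, 26, 23, 22, 26]
  [22, 25, 19, 28, 25, 24, 28]
  [17, 24, 18, 27, 24, 22, 27]
  [22, 25, 15, 26, 23, 24, 26]
  [13, 20, 14, 23, 20, 14, 23]
T^⊗5:
  [29, 32, 22, 33, 30, 31, 33]
  [31, 34, 28, 37, 34, 33, 37]
  [28, 31, 23, 32, 29, 30, 32]
  [30, 33, 25, 34, 31, 32, 34]
  [29, 32, 23, 33, 30, 31, 33]
  [28, 31, 25, 34, 31, 30, 34]
  [25, 28, 18, 29, 26, 27, 29]
Key observation: the optimum is the walk 0->5->3->1->1->6, with weight 7 + 6 + 5 + 6 + 9 = 33.
Optimal value attained by: walk 0->5->3->1->1->6.
Answer: (T^⊗5)[0][6] = 33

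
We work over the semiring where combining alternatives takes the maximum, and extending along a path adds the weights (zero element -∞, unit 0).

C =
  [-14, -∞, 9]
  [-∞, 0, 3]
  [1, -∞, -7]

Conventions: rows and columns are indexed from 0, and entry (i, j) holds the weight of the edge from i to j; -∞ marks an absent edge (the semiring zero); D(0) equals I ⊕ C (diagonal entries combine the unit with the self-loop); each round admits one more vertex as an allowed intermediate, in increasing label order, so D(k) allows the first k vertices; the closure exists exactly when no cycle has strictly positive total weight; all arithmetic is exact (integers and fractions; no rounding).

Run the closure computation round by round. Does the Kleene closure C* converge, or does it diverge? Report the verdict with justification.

D(0):
  [0, -∞, 9]
  [-∞, 0, 3]
  [1, -∞, 0]
Detection: at round 1, diagonal entry (2, 2) turns strictly positive.
Key observation: the cycle 2->0->2 has total weight 1 + 9, which is strictly positive.
Answer: DIVERGES — positive cycle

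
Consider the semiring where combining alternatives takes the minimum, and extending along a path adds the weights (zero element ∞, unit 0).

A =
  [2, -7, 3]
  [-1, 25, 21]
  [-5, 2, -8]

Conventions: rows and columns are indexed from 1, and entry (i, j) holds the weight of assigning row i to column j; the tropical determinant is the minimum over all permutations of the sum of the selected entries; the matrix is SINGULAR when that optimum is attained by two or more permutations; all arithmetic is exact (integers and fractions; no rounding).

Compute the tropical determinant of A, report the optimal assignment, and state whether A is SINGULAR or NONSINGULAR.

σ = (1, 2, 3): 2 + 25 + (-8) = 19
σ = (1, 3, 2): 2 + 21 + 2 = 25
σ = (2, 1, 3): (-7) + (-1) + (-8) = -16
σ = (2, 3, 1): (-7) + 21 + (-5) = 9
σ = (3, 1, 2): 3 + (-1) + 2 = 4
σ = (3, 2, 1): 3 + 25 + (-5) = 23
Optimal value attained by: σ = (2, 1, 3).
Answer: det⊕(A) = -16; verdict: NONSINGULAR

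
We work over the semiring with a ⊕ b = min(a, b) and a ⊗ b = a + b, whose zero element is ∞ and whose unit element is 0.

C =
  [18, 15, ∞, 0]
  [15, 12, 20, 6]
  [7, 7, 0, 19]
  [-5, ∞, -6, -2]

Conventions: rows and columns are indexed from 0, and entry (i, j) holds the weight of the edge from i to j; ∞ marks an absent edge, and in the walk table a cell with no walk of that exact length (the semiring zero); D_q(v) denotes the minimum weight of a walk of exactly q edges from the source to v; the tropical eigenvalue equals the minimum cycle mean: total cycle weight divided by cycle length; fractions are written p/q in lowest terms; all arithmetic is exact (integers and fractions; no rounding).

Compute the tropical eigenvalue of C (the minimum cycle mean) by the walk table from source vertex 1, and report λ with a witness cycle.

q=0: [∞, 0, ∞, ∞]
q=1: [15, 12, 20, 6]
q=2: [1, 24, 0, 4]
q=3: [-1, 7, -2, 1]
q=4: [-4, 5, -5, -1]
Optimal cycle mean attained by: cycle 0->3->0, total 0 + (-5), length 2.
Answer: λ = -5/2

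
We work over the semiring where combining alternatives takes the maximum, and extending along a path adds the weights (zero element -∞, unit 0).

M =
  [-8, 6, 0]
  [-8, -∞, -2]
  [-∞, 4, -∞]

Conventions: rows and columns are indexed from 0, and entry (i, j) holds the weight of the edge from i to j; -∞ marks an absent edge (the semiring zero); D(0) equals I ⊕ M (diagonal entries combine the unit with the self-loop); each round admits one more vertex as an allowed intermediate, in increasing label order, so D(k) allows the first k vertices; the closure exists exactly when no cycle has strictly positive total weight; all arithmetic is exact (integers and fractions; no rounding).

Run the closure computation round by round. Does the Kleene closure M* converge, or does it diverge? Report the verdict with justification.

D(0):
  [0, 6, 0]
  [-8, 0, -2]
  [-∞, 4, 0]
D(1):
  [0, 6, 0]
  [-8, 0, -2]
  [-∞, 4, 0]
Detection: at round 2, diagonal entry (2, 2) turns strictly positive.
Key observation: the cycle 2->1->2 has total weight 4 + (-2), which is strictly positive.
Answer: DIVERGES — positive cycle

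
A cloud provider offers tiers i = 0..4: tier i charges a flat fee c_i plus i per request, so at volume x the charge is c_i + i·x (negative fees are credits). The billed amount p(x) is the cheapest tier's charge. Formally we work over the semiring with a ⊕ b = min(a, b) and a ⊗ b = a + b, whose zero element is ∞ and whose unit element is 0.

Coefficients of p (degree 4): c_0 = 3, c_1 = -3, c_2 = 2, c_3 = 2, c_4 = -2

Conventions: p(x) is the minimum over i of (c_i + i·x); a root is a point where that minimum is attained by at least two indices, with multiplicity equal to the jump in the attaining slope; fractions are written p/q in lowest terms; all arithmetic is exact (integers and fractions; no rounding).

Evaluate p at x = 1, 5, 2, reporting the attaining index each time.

p(1) = min(3+0·1=3, -3+1·1=-2, 2+2·1=4, 2+3·1=5, -2+4·1=2) = -2 (attained by i=1)
p(5) = min(3+0·5=3, -3+1·5=2, 2+2·5=12, 2+3·5=17, -2+4·5=18) = 2 (attained by i=1)
p(2) = min(3+0·2=3, -3+1·2=-1, 2+2·2=6, 2+3·2=8, -2+4·2=6) = -1 (attained by i=1)
Answer: p(1) = -2; p(5) = 2; p(2) = -1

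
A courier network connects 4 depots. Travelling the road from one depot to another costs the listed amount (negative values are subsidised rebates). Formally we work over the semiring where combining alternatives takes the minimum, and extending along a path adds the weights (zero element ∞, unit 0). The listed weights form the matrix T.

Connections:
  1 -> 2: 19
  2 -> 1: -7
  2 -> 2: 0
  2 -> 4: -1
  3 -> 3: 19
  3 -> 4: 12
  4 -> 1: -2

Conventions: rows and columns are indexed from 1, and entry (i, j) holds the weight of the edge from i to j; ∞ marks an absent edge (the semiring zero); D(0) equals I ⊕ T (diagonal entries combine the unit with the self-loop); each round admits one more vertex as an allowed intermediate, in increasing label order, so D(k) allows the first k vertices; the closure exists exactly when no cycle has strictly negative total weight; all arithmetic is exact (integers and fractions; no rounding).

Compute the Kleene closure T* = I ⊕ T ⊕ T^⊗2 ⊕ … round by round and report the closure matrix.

D(0):
  [0, 19, ∞, ∞]
  [-7, 0, ∞, -1]
  [∞, ∞, 0, 12]
  [-2, ∞, ∞, 0]
D(1):
  [0, 19, ∞, ∞]
  [-7, 0, ∞, -1]
  [∞, ∞, 0, 12]
  [-2, 17, ∞, 0]
D(2):
  [0, 19, ∞, 18]
  [-7, 0, ∞, -1]
  [∞, ∞, 0, 12]
  [-2, 17, ∞, 0]
D(3):
  [0, 19, ∞, 18]
  [-7, 0, ∞, -1]
  [∞, ∞, 0, 12]
  [-2, 17, ∞, 0]
D(4):
  [0, 19, ∞, 18]
  [-7, 0, ∞, -1]
  [10, 29, 0, 12]
  [-2, 17, ∞, 0]
Answer: T* = [[0, 19, ∞, 18], [-7, 0, ∞, -1], [10, 29, 0, 12], [-2, 17, ∞, 0]]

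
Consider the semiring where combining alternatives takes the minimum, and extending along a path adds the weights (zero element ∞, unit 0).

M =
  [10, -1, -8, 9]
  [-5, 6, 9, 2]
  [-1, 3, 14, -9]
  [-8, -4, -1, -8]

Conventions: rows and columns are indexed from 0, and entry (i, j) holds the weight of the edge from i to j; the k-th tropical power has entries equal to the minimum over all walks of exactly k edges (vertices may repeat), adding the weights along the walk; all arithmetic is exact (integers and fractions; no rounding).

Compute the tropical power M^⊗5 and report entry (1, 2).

M^⊗2:
  [-9, -5, 2, -17]
  [-6, -6, -13, -6]
  [-17, -13, -10, -17]
  [-16, -12, -16, -16]
M^⊗3:
  [-25, -21, -18, -25]
  [-14, -10, -14, -22]
  [-25, -21, -25, -25]
  [-24, -20, -24, -25]
M^⊗4:
  [-33, -29, -33, -33]
  [-30, -26, -23, -30]
  [-33, -29, -33, -34]
  [-33, -29, -32, -33]
M^⊗5:
  [-41, -37, -41, -42]
  [-38, -34, -38, -38]
  [-42, -38, -41, -42]
  [-41, -37, -41, -41]
Key observation: the optimum is the walk 1->0->2->3->0->2, with weight (-5) + (-8) + (-9) + (-8) + (-8) = -38.
Optimal value attained by: walk 1->0->2->3->0->2.
Answer: (M^⊗5)[1][2] = -38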